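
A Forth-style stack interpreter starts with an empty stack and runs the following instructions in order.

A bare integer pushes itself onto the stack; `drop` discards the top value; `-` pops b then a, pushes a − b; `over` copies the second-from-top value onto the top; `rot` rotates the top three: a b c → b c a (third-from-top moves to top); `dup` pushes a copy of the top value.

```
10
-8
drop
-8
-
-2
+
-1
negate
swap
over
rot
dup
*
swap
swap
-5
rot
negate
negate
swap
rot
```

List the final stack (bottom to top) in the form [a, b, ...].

[16, 1, -5, 1]

10     → [10]
-8     → [10, -8]
drop   → [10]
-8     → [10, -8]
-      → [18]
-2     → [18, -2]
+      → [16]
-1     → [16, -1]
negate → [16, 1]
swap   → [1, 16]
over   → [1, 16, 1]
rot    → [16, 1, 1]
dup    → [16, 1, 1, 1]
*      → [16, 1, 1]
swap   → [16, 1, 1]
swap   → [16, 1, 1]
-5     → [16, 1, 1, -5]
rot    → [16, 1, -5, 1]
negate → [16, 1, -5, -1]
negate → [16, 1, -5, 1]
swap   → [16, 1, 1, -5]
rot    → [16, 1, -5, 1]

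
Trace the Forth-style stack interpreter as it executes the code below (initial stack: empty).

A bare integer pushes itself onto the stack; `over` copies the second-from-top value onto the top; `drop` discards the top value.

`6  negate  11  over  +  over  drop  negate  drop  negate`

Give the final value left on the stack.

6

6      : 6
negate : -6
11     : -6 11
over   : -6 11 -6
+      : -6 5
over   : -6 5 -6
drop   : -6 5
negate : -6 -5
drop   : -6
negate : 6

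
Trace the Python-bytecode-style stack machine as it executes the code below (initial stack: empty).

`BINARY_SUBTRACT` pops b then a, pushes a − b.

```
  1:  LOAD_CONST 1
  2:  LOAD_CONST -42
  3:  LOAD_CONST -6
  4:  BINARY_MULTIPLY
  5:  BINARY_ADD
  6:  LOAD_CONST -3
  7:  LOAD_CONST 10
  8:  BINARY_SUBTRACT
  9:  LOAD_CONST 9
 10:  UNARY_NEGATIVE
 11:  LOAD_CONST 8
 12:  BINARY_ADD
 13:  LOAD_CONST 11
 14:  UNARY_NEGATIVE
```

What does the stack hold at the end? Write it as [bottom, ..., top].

LOAD_CONST 1    → 1
LOAD_CONST -42  → 1 -42
LOAD_CONST -6   → 1 -42 -6
BINARY_MULTIPLY → 1 252
BINARY_ADD      → 253
LOAD_CONST -3   → 253 -3
LOAD_CONST 10   → 253 -3 10
BINARY_SUBTRACT → 253 -13
LOAD_CONST 9    → 253 -13 9
UNARY_NEGATIVE  → 253 -13 -9
LOAD_CONST 8    → 253 -13 -9 8
BINARY_ADD      → 253 -13 -1
LOAD_CONST 11   → 253 -13 -1 11
UNARY_NEGATIVE  → 253 -13 -1 -11

[253, -13, -1, -11]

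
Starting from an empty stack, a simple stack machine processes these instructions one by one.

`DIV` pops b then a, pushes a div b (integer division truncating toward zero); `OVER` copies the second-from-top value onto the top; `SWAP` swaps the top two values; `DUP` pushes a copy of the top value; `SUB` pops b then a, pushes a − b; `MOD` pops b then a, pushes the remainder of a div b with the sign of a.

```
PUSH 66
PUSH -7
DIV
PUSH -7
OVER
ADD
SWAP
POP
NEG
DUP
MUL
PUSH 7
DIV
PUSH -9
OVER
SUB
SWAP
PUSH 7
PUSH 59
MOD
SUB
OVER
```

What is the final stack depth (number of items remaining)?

PUSH 66 -> 66
PUSH -7 -> 66 -7
DIV     -> -9
PUSH -7 -> -9 -7
OVER    -> -9 -7 -9
ADD     -> -9 -16
SWAP    -> -16 -9
POP     -> -16
NEG     -> 16
DUP     -> 16 16
MUL     -> 256
PUSH 7  -> 256 7
DIV     -> 36
PUSH -9 -> 36 -9
OVER    -> 36 -9 36
SUB     -> 36 -45
SWAP    -> -45 36
PUSH 7  -> -45 36 7
PUSH 59 -> -45 36 7 59
MOD     -> -45 36 7
SUB     -> -45 29
OVER    -> -45 29 -45

3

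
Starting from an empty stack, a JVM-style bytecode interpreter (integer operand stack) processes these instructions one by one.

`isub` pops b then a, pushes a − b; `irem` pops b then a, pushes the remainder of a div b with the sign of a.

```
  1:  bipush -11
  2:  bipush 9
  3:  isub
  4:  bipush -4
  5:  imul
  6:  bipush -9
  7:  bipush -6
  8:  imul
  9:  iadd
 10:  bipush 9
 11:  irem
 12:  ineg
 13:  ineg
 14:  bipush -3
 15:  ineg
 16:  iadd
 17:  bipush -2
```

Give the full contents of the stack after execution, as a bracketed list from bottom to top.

bipush -11 : -11
bipush 9   : -11 9
isub       : -20
bipush -4  : -20 -4
imul       : 80
bipush -9  : 80 -9
bipush -6  : 80 -9 -6
imul       : 80 54
iadd       : 134
bipush 9   : 134 9
irem       : 8
ineg       : -8
ineg       : 8
bipush -3  : 8 -3
ineg       : 8 3
iadd       : 11
bipush -2  : 11 -2

[11, -2]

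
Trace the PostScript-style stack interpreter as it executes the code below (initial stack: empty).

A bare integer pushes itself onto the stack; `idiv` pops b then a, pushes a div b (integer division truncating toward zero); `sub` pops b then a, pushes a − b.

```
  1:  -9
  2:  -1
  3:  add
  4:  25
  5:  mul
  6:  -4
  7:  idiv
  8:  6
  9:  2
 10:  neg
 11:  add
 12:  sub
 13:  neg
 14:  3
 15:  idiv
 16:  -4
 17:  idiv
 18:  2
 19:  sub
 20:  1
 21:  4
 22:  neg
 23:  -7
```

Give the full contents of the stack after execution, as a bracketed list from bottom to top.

[2, 1, -4, -7]

-9   : -9
-1   : -9 -1
add  : -10
25   : -10 25
mul  : -250
-4   : -250 -4
idiv : 62
6    : 62 6
2    : 62 6 2
neg  : 62 6 -2
add  : 62 4
sub  : 58
neg  : -58
3    : -58 3
idiv : -19
-4   : -19 -4
idiv : 4
2    : 4 2
sub  : 2
1    : 2 1
4    : 2 1 4
neg  : 2 1 -4
-7   : 2 1 -4 -7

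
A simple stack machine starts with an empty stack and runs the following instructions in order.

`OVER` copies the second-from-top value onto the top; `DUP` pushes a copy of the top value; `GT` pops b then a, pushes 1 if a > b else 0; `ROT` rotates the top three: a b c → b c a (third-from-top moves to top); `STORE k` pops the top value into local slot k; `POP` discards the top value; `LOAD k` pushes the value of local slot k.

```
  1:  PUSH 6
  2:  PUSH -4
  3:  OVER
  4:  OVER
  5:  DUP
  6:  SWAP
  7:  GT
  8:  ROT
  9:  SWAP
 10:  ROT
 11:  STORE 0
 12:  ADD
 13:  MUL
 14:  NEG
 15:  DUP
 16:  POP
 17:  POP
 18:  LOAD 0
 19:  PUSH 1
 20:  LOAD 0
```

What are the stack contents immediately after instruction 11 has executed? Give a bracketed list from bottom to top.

PUSH 6  : 6
PUSH -4 : 6 -4
OVER    : 6 -4 6
OVER    : 6 -4 6 -4
DUP     : 6 -4 6 -4 -4
SWAP    : 6 -4 6 -4 -4
GT      : 6 -4 6 0
ROT     : 6 6 0 -4
SWAP    : 6 6 -4 0
ROT     : 6 -4 0 6
STORE 0 : 6 -4 0

[6, -4, 0]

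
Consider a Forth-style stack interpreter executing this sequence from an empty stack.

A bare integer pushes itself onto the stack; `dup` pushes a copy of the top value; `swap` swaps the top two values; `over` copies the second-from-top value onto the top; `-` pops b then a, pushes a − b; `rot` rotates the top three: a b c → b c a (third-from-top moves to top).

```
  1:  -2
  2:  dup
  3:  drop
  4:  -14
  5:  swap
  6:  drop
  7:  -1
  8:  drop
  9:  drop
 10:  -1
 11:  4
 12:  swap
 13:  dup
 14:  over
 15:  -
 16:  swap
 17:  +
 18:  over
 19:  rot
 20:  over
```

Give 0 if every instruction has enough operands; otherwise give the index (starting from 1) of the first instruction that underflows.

0

-2   → [-2]
dup  → [-2, -2]
drop → [-2]
-14  → [-2, -14]
swap → [-14, -2]
drop → [-14]
-1   → [-14, -1]
drop → [-14]
drop → []
-1   → [-1]
4    → [-1, 4]
swap → [4, -1]
dup  → [4, -1, -1]
over → [4, -1, -1, -1]
-    → [4, -1, 0]
swap → [4, 0, -1]
+    → [4, -1]
over → [4, -1, 4]
rot  → [-1, 4, 4]
over → [-1, 4, 4, 4]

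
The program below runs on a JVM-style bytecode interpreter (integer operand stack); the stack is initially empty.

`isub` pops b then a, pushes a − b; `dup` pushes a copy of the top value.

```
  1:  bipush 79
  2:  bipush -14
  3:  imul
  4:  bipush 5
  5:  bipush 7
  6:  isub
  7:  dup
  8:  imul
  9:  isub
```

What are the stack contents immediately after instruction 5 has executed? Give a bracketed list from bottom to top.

[-1106, 5, 7]

bipush 79   79
bipush -14  79 -14
imul        -1106
bipush 5    -1106 5
bipush 7    -1106 5 7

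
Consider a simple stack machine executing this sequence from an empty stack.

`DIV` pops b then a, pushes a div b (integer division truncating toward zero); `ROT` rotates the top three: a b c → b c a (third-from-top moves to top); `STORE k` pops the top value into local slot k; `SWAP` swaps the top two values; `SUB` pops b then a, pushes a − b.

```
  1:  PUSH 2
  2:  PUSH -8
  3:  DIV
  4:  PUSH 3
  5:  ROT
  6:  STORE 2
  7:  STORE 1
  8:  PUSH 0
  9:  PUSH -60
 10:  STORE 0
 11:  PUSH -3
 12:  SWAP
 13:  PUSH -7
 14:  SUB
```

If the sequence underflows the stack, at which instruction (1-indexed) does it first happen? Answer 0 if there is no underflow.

5

PUSH 2  : 2
PUSH -8 : 2 -8
DIV     : 0
PUSH 3  : 0 3
ROT  — needs 3 operands, stack has 2 → underflow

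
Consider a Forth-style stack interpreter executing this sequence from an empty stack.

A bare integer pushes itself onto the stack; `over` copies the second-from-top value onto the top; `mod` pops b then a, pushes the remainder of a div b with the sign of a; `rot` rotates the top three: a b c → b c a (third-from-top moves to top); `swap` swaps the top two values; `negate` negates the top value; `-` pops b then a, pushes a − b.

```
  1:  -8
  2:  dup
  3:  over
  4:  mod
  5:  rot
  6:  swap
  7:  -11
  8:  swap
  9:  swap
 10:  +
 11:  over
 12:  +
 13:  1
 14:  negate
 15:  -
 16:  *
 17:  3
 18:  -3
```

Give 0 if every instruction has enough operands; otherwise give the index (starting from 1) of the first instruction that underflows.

-8    -8
dup   -8 -8
over  -8 -8 -8
mod   -8 0
rot  — needs 3 operands, stack has 2 → underflow

5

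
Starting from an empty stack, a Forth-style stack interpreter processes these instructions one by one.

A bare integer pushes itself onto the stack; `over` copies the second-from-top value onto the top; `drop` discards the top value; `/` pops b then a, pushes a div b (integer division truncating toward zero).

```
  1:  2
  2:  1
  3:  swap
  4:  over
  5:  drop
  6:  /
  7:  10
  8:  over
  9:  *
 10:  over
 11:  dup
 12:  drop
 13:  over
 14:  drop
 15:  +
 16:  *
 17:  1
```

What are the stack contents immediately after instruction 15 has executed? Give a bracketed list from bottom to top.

[0, 0]

2    : 2
1    : 2 1
swap : 1 2
over : 1 2 1
drop : 1 2
/    : 0
10   : 0 10
over : 0 10 0
*    : 0 0
over : 0 0 0
dup  : 0 0 0 0
drop : 0 0 0
over : 0 0 0 0
drop : 0 0 0
+    : 0 0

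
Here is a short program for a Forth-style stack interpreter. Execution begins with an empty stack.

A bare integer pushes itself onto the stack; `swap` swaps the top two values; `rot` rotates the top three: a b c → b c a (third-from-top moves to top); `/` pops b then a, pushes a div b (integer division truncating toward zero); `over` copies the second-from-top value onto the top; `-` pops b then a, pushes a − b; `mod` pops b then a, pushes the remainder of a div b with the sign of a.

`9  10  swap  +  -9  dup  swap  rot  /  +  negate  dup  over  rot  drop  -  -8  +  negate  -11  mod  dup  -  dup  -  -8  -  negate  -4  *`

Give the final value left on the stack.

9      → [9]
10     → [9, 10]
swap   → [10, 9]
+      → [19]
-9     → [19, -9]
dup    → [19, -9, -9]
swap   → [19, -9, -9]
rot    → [-9, -9, 19]
/      → [-9, 0]
+      → [-9]
negate → [9]
dup    → [9, 9]
over   → [9, 9, 9]
rot    → [9, 9, 9]
drop   → [9, 9]
-      → [0]
-8     → [0, -8]
+      → [-8]
negate → [8]
-11    → [8, -11]
mod    → [8]
dup    → [8, 8]
-      → [0]
dup    → [0, 0]
-      → [0]
-8     → [0, -8]
-      → [8]
negate → [-8]
-4     → [-8, -4]
*      → [32]

32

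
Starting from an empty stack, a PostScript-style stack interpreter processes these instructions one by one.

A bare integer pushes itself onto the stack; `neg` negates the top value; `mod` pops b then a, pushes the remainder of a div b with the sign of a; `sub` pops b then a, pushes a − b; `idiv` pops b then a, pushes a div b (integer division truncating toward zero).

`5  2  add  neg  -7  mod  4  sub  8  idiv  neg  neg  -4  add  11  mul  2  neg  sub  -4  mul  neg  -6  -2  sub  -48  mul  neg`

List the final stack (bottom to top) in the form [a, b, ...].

5    → [5]
2    → [5, 2]
add  → [7]
neg  → [-7]
-7   → [-7, -7]
mod  → [0]
4    → [0, 4]
sub  → [-4]
8    → [-4, 8]
idiv → [0]
neg  → [0]
neg  → [0]
-4   → [0, -4]
add  → [-4]
11   → [-4, 11]
mul  → [-44]
2    → [-44, 2]
neg  → [-44, -2]
sub  → [-42]
-4   → [-42, -4]
mul  → [168]
neg  → [-168]
-6   → [-168, -6]
-2   → [-168, -6, -2]
sub  → [-168, -4]
-48  → [-168, -4, -48]
mul  → [-168, 192]
neg  → [-168, -192]

[-168, -192]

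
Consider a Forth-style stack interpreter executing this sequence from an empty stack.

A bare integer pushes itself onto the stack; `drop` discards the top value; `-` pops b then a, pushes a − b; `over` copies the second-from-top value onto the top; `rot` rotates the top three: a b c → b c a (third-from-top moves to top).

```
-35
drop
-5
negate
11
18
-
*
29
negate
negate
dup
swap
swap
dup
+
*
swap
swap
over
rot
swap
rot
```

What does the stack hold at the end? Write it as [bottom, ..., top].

-35    : -35
drop   : (empty)
-5     : -5
negate : 5
11     : 5 11
18     : 5 11 18
-      : 5 -7
*      : -35
29     : -35 29
negate : -35 -29
negate : -35 29
dup    : -35 29 29
swap   : -35 29 29
swap   : -35 29 29
dup    : -35 29 29 29
+      : -35 29 58
*      : -35 1682
swap   : 1682 -35
swap   : -35 1682
over   : -35 1682 -35
rot    : 1682 -35 -35
swap   : 1682 -35 -35
rot    : -35 -35 1682

[-35, -35, 1682]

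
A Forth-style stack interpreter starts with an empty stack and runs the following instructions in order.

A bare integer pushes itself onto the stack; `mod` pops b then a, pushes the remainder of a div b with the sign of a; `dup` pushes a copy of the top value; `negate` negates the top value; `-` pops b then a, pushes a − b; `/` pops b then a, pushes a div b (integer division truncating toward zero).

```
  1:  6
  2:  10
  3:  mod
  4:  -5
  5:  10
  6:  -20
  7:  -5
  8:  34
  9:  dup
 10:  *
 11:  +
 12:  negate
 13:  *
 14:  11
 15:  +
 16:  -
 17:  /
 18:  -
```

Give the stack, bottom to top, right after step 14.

[6, -5, 10, 23020, 11]

6      -> 6
10     -> 6 10
mod    -> 6
-5     -> 6 -5
10     -> 6 -5 10
-20    -> 6 -5 10 -20
-5     -> 6 -5 10 -20 -5
34     -> 6 -5 10 -20 -5 34
dup    -> 6 -5 10 -20 -5 34 34
*      -> 6 -5 10 -20 -5 1156
+      -> 6 -5 10 -20 1151
negate -> 6 -5 10 -20 -1151
*      -> 6 -5 10 23020
11     -> 6 -5 10 23020 11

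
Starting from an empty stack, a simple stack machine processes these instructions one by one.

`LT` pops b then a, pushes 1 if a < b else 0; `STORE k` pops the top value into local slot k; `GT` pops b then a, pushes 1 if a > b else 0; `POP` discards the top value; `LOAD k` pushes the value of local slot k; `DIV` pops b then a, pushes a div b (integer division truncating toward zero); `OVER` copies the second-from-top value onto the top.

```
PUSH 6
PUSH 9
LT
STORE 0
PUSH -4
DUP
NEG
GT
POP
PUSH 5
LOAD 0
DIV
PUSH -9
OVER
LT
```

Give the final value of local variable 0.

PUSH 6  : 6
PUSH 9  : 6 9
LT      : 1
STORE 0 : (empty)
PUSH -4 : -4
DUP     : -4 -4
NEG     : -4 4
GT      : 0
POP     : (empty)
PUSH 5  : 5
LOAD 0  : 5 1
DIV     : 5
PUSH -9 : 5 -9
OVER    : 5 -9 5
LT      : 5 1

1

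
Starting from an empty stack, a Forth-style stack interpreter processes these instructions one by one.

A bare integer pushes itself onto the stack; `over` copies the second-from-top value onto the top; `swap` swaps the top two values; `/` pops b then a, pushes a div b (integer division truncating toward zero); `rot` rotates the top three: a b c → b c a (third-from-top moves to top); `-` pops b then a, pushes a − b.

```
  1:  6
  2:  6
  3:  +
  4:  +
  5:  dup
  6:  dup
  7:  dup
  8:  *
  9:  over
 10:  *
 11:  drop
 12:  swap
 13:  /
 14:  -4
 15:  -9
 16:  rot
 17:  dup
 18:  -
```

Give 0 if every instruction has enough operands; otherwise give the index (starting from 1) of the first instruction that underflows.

4

6 → [6]
6 → [6, 6]
+ → [12]
+  — needs 2 operands, stack has 1 → underflow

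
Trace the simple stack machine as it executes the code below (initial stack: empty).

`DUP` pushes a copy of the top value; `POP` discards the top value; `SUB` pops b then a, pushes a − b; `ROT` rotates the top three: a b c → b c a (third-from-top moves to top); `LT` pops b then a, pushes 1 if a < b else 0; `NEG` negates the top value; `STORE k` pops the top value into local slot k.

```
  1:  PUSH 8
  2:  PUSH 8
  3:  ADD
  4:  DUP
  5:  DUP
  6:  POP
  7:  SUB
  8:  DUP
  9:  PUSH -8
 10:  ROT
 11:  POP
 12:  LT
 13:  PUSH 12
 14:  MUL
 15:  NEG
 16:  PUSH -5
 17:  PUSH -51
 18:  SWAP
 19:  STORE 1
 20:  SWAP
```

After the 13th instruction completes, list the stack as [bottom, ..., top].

PUSH 8   8
PUSH 8   8 8
ADD      16
DUP      16 16
DUP      16 16 16
POP      16 16
SUB      0
DUP      0 0
PUSH -8  0 0 -8
ROT      0 -8 0
POP      0 -8
LT       0
PUSH 12  0 12

[0, 12]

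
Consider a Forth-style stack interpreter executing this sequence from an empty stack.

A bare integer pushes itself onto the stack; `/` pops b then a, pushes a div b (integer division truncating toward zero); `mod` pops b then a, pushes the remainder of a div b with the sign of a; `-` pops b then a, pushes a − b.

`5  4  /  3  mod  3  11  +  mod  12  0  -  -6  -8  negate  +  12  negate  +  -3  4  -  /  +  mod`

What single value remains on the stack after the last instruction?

5      : 5
4      : 5 4
/      : 1
3      : 1 3
mod    : 1
3      : 1 3
11     : 1 3 11
+      : 1 14
mod    : 1
12     : 1 12
0      : 1 12 0
-      : 1 12
-6     : 1 12 -6
-8     : 1 12 -6 -8
negate : 1 12 -6 8
+      : 1 12 2
12     : 1 12 2 12
negate : 1 12 2 -12
+      : 1 12 -10
-3     : 1 12 -10 -3
4      : 1 12 -10 -3 4
-      : 1 12 -10 -7
/      : 1 12 1
+      : 1 13
mod    : 1

1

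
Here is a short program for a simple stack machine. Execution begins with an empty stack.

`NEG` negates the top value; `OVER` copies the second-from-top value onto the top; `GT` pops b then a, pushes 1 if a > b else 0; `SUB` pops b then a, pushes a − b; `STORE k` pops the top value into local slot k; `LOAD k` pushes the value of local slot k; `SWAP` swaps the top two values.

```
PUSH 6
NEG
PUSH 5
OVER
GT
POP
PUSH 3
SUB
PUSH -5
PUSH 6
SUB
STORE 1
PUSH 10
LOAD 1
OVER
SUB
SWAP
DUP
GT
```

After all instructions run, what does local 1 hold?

PUSH 6  : 6
NEG     : -6
PUSH 5  : -6 5
OVER    : -6 5 -6
GT      : -6 1
POP     : -6
PUSH 3  : -6 3
SUB     : -9
PUSH -5 : -9 -5
PUSH 6  : -9 -5 6
SUB     : -9 -11
STORE 1 : -9
PUSH 10 : -9 10
LOAD 1  : -9 10 -11
OVER    : -9 10 -11 10
SUB     : -9 10 -21
SWAP    : -9 -21 10
DUP     : -9 -21 10 10
GT      : -9 -21 0

-11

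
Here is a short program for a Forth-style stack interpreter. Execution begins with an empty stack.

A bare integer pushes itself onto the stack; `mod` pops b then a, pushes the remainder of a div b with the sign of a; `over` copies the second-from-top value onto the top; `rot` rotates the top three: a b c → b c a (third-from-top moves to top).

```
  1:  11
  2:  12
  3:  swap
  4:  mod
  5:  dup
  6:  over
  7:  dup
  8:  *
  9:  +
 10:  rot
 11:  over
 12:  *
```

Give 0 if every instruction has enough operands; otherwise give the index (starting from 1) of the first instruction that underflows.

10

11   : [11]
12   : [11, 12]
swap : [12, 11]
mod  : [1]
dup  : [1, 1]
over : [1, 1, 1]
dup  : [1, 1, 1, 1]
*    : [1, 1, 1]
+    : [1, 2]
rot  — needs 3 operands, stack has 2 → underflow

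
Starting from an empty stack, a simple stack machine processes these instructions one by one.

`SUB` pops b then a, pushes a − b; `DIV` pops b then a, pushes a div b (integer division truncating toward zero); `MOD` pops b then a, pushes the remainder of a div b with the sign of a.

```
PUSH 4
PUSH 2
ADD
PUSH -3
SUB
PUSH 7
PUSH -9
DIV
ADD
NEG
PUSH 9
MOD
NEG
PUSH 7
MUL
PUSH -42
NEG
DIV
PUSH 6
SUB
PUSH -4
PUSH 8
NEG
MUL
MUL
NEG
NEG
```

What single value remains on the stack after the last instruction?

PUSH 4   : 4
PUSH 2   : 4 2
ADD      : 6
PUSH -3  : 6 -3
SUB      : 9
PUSH 7   : 9 7
PUSH -9  : 9 7 -9
DIV      : 9 0
ADD      : 9
NEG      : -9
PUSH 9   : -9 9
MOD      : 0
NEG      : 0
PUSH 7   : 0 7
MUL      : 0
PUSH -42 : 0 -42
NEG      : 0 42
DIV      : 0
PUSH 6   : 0 6
SUB      : -6
PUSH -4  : -6 -4
PUSH 8   : -6 -4 8
NEG      : -6 -4 -8
MUL      : -6 32
MUL      : -192
NEG      : 192
NEG      : -192

-192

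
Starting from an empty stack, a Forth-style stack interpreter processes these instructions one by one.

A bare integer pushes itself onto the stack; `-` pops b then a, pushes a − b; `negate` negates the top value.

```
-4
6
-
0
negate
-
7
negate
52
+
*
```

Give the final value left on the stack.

-4     -> -4
6      -> -4 6
-      -> -10
0      -> -10 0
negate -> -10 0
-      -> -10
7      -> -10 7
negate -> -10 -7
52     -> -10 -7 52
+      -> -10 45
*      -> -450

-450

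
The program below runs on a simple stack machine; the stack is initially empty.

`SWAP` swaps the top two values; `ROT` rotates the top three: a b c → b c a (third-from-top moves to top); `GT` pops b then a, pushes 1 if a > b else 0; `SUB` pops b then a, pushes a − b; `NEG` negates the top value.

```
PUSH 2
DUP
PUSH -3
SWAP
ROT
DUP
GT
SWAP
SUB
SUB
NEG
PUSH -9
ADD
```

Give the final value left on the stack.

-8

PUSH 2  → [2]
DUP     → [2, 2]
PUSH -3 → [2, 2, -3]
SWAP    → [2, -3, 2]
ROT     → [-3, 2, 2]
DUP     → [-3, 2, 2, 2]
GT      → [-3, 2, 0]
SWAP    → [-3, 0, 2]
SUB     → [-3, -2]
SUB     → [-1]
NEG     → [1]
PUSH -9 → [1, -9]
ADD     → [-8]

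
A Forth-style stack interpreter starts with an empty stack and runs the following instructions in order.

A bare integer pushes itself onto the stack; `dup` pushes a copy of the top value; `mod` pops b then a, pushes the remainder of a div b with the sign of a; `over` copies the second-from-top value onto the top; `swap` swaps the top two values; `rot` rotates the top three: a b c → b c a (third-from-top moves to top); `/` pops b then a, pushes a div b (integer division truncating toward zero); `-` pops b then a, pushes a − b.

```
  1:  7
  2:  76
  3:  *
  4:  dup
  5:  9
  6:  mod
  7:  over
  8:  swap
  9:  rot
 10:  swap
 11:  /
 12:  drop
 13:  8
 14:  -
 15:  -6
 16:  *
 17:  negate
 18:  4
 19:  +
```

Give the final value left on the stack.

3148

7      : [7]
76     : [7, 76]
*      : [532]
dup    : [532, 532]
9      : [532, 532, 9]
mod    : [532, 1]
over   : [532, 1, 532]
swap   : [532, 532, 1]
rot    : [532, 1, 532]
swap   : [532, 532, 1]
/      : [532, 532]
drop   : [532]
8      : [532, 8]
-      : [524]
-6     : [524, -6]
*      : [-3144]
negate : [3144]
4      : [3144, 4]
+      : [3148]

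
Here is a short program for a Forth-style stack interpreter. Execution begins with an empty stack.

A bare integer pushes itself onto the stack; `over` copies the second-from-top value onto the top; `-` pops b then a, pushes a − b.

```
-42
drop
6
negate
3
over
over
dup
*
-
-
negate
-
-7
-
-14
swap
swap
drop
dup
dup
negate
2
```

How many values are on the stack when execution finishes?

4

-42    -> [-42]
drop   -> []
6      -> [6]
negate -> [-6]
3      -> [-6, 3]
over   -> [-6, 3, -6]
over   -> [-6, 3, -6, 3]
dup    -> [-6, 3, -6, 3, 3]
*      -> [-6, 3, -6, 9]
-      -> [-6, 3, -15]
-      -> [-6, 18]
negate -> [-6, -18]
-      -> [12]
-7     -> [12, -7]
-      -> [19]
-14    -> [19, -14]
swap   -> [-14, 19]
swap   -> [19, -14]
drop   -> [19]
dup    -> [19, 19]
dup    -> [19, 19, 19]
negate -> [19, 19, -19]
2      -> [19, 19, -19, 2]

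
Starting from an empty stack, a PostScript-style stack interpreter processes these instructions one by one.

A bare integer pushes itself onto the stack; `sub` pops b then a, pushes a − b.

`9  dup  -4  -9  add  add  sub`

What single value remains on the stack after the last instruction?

9    [9]
dup  [9, 9]
-4   [9, 9, -4]
-9   [9, 9, -4, -9]
add  [9, 9, -13]
add  [9, -4]
sub  [13]

13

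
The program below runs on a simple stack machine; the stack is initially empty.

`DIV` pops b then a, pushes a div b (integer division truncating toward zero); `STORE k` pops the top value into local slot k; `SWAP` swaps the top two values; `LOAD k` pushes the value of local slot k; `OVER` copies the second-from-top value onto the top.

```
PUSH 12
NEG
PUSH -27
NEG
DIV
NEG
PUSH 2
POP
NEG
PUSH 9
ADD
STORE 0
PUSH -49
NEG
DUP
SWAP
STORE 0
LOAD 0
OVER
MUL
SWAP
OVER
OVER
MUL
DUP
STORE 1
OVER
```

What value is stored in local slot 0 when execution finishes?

49

PUSH 12   [12]
NEG       [-12]
PUSH -27  [-12, -27]
NEG       [-12, 27]
DIV       [0]
NEG       [0]
PUSH 2    [0, 2]
POP       [0]
NEG       [0]
PUSH 9    [0, 9]
ADD       [9]
STORE 0   []
PUSH -49  [-49]
NEG       [49]
DUP       [49, 49]
SWAP      [49, 49]
STORE 0   [49]
LOAD 0    [49, 49]
OVER      [49, 49, 49]
MUL       [49, 2401]
SWAP      [2401, 49]
OVER      [2401, 49, 2401]
OVER      [2401, 49, 2401, 49]
MUL       [2401, 49, 117649]
DUP       [2401, 49, 117649, 117649]
STORE 1   [2401, 49, 117649]
OVER      [2401, 49, 117649, 49]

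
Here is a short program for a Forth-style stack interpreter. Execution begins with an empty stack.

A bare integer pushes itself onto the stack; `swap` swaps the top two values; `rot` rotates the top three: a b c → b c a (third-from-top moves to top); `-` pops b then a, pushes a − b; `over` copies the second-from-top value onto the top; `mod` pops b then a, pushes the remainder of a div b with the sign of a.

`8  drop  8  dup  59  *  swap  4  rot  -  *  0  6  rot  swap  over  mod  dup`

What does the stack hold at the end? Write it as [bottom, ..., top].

8    : 8
drop : (empty)
8    : 8
dup  : 8 8
59   : 8 8 59
*    : 8 472
swap : 472 8
4    : 472 8 4
rot  : 8 4 472
-    : 8 -468
*    : -3744
0    : -3744 0
6    : -3744 0 6
rot  : 0 6 -3744
swap : 0 -3744 6
over : 0 -3744 6 -3744
mod  : 0 -3744 6
dup  : 0 -3744 6 6

[0, -3744, 6, 6]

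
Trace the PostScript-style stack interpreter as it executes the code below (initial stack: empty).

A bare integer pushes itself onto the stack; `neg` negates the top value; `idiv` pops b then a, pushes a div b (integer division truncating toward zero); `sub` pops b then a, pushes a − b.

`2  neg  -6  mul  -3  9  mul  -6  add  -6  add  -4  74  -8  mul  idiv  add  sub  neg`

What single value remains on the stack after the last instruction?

-51

2    -> [2]
neg  -> [-2]
-6   -> [-2, -6]
mul  -> [12]
-3   -> [12, -3]
9    -> [12, -3, 9]
mul  -> [12, -27]
-6   -> [12, -27, -6]
add  -> [12, -33]
-6   -> [12, -33, -6]
add  -> [12, -39]
-4   -> [12, -39, -4]
74   -> [12, -39, -4, 74]
-8   -> [12, -39, -4, 74, -8]
mul  -> [12, -39, -4, -592]
idiv -> [12, -39, 0]
add  -> [12, -39]
sub  -> [51]
neg  -> [-51]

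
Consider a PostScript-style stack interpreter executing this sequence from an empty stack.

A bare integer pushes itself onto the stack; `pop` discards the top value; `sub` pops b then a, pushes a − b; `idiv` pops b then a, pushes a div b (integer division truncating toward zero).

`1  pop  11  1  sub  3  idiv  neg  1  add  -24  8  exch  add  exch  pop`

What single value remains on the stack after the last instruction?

-16

1    -> [1]
pop  -> []
11   -> [11]
1    -> [11, 1]
sub  -> [10]
3    -> [10, 3]
idiv -> [3]
neg  -> [-3]
1    -> [-3, 1]
add  -> [-2]
-24  -> [-2, -24]
8    -> [-2, -24, 8]
exch -> [-2, 8, -24]
add  -> [-2, -16]
exch -> [-16, -2]
pop  -> [-16]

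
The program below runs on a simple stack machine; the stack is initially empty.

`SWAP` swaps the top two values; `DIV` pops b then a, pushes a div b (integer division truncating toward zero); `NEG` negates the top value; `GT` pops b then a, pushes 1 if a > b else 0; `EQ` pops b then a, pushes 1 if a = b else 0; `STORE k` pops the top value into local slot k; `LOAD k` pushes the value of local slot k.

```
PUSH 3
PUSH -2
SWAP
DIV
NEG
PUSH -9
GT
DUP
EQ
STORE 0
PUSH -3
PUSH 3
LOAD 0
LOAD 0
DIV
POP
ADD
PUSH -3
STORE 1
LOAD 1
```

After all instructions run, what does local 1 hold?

-3

PUSH 3  → 3
PUSH -2 → 3 -2
SWAP    → -2 3
DIV     → 0
NEG     → 0
PUSH -9 → 0 -9
GT      → 1
DUP     → 1 1
EQ      → 1
STORE 0 → (empty)
PUSH -3 → -3
PUSH 3  → -3 3
LOAD 0  → -3 3 1
LOAD 0  → -3 3 1 1
DIV     → -3 3 1
POP     → -3 3
ADD     → 0
PUSH -3 → 0 -3
STORE 1 → 0
LOAD 1  → 0 -3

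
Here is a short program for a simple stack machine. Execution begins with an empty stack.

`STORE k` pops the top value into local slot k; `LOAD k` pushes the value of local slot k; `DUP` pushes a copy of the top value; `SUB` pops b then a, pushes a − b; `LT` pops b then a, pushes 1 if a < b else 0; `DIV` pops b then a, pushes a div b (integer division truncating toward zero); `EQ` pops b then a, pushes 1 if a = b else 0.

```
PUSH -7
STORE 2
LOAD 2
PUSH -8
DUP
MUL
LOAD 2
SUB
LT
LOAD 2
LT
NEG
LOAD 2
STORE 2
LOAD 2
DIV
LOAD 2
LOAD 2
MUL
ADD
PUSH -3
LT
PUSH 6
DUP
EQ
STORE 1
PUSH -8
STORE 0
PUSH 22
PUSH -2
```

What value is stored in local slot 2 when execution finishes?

-7

PUSH -7 : -7
STORE 2 : (empty)
LOAD 2  : -7
PUSH -8 : -7 -8
DUP     : -7 -8 -8
MUL     : -7 64
LOAD 2  : -7 64 -7
SUB     : -7 71
LT      : 1
LOAD 2  : 1 -7
LT      : 0
NEG     : 0
LOAD 2  : 0 -7
STORE 2 : 0
LOAD 2  : 0 -7
DIV     : 0
LOAD 2  : 0 -7
LOAD 2  : 0 -7 -7
MUL     : 0 49
ADD     : 49
PUSH -3 : 49 -3
LT      : 0
PUSH 6  : 0 6
DUP     : 0 6 6
EQ      : 0 1
STORE 1 : 0
PUSH -8 : 0 -8
STORE 0 : 0
PUSH 22 : 0 22
PUSH -2 : 0 22 -2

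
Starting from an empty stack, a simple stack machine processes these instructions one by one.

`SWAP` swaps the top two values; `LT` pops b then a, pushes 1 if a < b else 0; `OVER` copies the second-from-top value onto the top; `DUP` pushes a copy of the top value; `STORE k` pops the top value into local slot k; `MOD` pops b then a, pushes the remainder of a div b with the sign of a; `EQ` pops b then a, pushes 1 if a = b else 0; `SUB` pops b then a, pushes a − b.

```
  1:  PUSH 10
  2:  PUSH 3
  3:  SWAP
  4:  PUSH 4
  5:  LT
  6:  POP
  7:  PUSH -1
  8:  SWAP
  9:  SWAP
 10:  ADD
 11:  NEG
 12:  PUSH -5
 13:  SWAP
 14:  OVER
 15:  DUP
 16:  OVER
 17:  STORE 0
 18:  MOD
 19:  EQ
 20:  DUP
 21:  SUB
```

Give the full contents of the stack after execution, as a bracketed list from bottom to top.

[-5, 0]

PUSH 10 → [10]
PUSH 3  → [10, 3]
SWAP    → [3, 10]
PUSH 4  → [3, 10, 4]
LT      → [3, 0]
POP     → [3]
PUSH -1 → [3, -1]
SWAP    → [-1, 3]
SWAP    → [3, -1]
ADD     → [2]
NEG     → [-2]
PUSH -5 → [-2, -5]
SWAP    → [-5, -2]
OVER    → [-5, -2, -5]
DUP     → [-5, -2, -5, -5]
OVER    → [-5, -2, -5, -5, -5]
STORE 0 → [-5, -2, -5, -5]
MOD     → [-5, -2, 0]
EQ      → [-5, 0]
DUP     → [-5, 0, 0]
SUB     → [-5, 0]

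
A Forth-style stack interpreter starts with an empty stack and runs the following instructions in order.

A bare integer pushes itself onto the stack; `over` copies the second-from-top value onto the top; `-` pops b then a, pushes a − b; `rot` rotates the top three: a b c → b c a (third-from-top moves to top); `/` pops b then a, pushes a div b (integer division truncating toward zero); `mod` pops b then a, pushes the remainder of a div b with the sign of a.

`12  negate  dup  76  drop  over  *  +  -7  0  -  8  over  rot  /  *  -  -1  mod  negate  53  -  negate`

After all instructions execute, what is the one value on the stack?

53

12     : [12]
negate : [-12]
dup    : [-12, -12]
76     : [-12, -12, 76]
drop   : [-12, -12]
over   : [-12, -12, -12]
*      : [-12, 144]
+      : [132]
-7     : [132, -7]
0      : [132, -7, 0]
-      : [132, -7]
8      : [132, -7, 8]
over   : [132, -7, 8, -7]
rot    : [132, 8, -7, -7]
/      : [132, 8, 1]
*      : [132, 8]
-      : [124]
-1     : [124, -1]
mod    : [0]
negate : [0]
53     : [0, 53]
-      : [-53]
negate : [53]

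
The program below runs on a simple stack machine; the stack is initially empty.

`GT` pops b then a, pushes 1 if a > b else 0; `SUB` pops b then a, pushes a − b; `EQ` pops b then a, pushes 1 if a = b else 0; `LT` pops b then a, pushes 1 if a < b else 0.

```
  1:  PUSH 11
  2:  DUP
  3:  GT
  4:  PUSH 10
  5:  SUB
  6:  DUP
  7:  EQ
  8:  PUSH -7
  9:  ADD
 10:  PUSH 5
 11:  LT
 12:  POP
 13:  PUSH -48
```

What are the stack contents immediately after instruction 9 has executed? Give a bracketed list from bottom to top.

[-6]

PUSH 11 -> [11]
DUP     -> [11, 11]
GT      -> [0]
PUSH 10 -> [0, 10]
SUB     -> [-10]
DUP     -> [-10, -10]
EQ      -> [1]
PUSH -7 -> [1, -7]
ADD     -> [-6]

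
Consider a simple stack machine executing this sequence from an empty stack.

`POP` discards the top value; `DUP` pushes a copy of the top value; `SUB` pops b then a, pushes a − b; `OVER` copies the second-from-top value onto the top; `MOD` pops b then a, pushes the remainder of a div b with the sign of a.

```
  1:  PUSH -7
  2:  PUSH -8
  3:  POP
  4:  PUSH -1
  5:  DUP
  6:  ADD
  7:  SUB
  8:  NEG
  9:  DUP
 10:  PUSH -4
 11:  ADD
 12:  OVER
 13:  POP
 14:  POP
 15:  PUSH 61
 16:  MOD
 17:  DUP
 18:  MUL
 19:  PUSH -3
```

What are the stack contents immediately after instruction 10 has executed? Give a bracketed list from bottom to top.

[5, 5, -4]

PUSH -7 → [-7]
PUSH -8 → [-7, -8]
POP     → [-7]
PUSH -1 → [-7, -1]
DUP     → [-7, -1, -1]
ADD     → [-7, -2]
SUB     → [-5]
NEG     → [5]
DUP     → [5, 5]
PUSH -4 → [5, 5, -4]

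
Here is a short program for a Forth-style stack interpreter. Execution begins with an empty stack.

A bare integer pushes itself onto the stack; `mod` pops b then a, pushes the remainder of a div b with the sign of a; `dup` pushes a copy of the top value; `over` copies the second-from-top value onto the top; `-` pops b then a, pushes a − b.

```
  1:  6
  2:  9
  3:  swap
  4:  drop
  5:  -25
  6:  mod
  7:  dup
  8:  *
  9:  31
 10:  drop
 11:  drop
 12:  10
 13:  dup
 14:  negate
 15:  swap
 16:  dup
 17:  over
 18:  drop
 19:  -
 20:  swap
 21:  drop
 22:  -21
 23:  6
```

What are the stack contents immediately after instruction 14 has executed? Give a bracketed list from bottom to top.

[10, -10]

6      -> [6]
9      -> [6, 9]
swap   -> [9, 6]
drop   -> [9]
-25    -> [9, -25]
mod    -> [9]
dup    -> [9, 9]
*      -> [81]
31     -> [81, 31]
drop   -> [81]
drop   -> []
10     -> [10]
dup    -> [10, 10]
negate -> [10, -10]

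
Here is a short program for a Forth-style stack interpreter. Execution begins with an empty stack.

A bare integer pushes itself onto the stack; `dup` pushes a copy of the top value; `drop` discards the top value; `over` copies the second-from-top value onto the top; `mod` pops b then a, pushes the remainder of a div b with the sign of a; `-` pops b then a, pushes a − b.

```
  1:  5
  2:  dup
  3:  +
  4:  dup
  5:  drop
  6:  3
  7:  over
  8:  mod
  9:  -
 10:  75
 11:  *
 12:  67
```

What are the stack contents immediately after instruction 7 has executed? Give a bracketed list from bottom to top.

[10, 3, 10]

5    -> [5]
dup  -> [5, 5]
+    -> [10]
dup  -> [10, 10]
drop -> [10]
3    -> [10, 3]
over -> [10, 3, 10]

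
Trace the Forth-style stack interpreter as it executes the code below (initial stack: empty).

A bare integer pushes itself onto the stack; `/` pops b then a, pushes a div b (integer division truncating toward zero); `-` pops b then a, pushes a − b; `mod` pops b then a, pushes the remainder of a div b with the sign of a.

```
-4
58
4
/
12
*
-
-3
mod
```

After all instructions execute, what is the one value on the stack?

-1

-4  : -4
58  : -4 58
4   : -4 58 4
/   : -4 14
12  : -4 14 12
*   : -4 168
-   : -172
-3  : -172 -3
mod : -1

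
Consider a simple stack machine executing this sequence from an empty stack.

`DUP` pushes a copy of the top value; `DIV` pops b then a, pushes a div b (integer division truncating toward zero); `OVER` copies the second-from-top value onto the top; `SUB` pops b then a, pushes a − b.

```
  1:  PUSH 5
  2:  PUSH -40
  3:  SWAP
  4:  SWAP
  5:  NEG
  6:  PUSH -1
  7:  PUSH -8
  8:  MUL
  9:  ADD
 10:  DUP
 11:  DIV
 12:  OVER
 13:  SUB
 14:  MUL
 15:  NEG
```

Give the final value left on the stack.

20

PUSH 5   -> [5]
PUSH -40 -> [5, -40]
SWAP     -> [-40, 5]
SWAP     -> [5, -40]
NEG      -> [5, 40]
PUSH -1  -> [5, 40, -1]
PUSH -8  -> [5, 40, -1, -8]
MUL      -> [5, 40, 8]
ADD      -> [5, 48]
DUP      -> [5, 48, 48]
DIV      -> [5, 1]
OVER     -> [5, 1, 5]
SUB      -> [5, -4]
MUL      -> [-20]
NEG      -> [20]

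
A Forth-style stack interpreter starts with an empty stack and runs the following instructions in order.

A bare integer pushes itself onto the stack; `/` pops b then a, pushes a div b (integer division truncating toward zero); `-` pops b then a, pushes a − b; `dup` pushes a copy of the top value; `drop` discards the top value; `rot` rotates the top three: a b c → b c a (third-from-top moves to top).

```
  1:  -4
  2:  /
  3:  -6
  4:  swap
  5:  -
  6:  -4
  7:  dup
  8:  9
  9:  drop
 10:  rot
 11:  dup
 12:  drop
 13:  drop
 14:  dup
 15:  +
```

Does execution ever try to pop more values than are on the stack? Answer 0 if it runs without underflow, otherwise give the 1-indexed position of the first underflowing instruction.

2

-4 : [-4]
/  — needs 2 operands, stack has 1 → underflow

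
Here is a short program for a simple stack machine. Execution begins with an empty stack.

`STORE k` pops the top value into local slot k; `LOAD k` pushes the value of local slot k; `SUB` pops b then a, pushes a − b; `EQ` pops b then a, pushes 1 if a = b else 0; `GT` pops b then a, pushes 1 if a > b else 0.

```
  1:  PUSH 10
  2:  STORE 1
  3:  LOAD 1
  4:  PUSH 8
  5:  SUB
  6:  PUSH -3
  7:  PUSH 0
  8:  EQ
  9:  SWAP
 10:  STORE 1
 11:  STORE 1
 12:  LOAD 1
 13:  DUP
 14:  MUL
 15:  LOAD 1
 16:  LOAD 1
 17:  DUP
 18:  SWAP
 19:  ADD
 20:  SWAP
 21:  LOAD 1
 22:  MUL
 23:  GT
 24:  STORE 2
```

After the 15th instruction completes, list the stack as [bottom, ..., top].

PUSH 10 : [10]
STORE 1 : []
LOAD 1  : [10]
PUSH 8  : [10, 8]
SUB     : [2]
PUSH -3 : [2, -3]
PUSH 0  : [2, -3, 0]
EQ      : [2, 0]
SWAP    : [0, 2]
STORE 1 : [0]
STORE 1 : []
LOAD 1  : [0]
DUP     : [0, 0]
MUL     : [0]
LOAD 1  : [0, 0]

[0, 0]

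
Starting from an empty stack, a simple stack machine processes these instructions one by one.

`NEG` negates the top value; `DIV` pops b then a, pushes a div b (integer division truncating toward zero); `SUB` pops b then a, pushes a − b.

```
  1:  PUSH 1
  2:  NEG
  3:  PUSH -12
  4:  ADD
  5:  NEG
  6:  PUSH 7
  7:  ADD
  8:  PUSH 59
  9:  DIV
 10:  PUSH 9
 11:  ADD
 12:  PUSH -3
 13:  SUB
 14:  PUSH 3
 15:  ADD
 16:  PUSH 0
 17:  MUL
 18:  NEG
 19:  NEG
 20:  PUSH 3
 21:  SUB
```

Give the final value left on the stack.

PUSH 1    1
NEG       -1
PUSH -12  -1 -12
ADD       -13
NEG       13
PUSH 7    13 7
ADD       20
PUSH 59   20 59
DIV       0
PUSH 9    0 9
ADD       9
PUSH -3   9 -3
SUB       12
PUSH 3    12 3
ADD       15
PUSH 0    15 0
MUL       0
NEG       0
NEG       0
PUSH 3    0 3
SUB       -3

-3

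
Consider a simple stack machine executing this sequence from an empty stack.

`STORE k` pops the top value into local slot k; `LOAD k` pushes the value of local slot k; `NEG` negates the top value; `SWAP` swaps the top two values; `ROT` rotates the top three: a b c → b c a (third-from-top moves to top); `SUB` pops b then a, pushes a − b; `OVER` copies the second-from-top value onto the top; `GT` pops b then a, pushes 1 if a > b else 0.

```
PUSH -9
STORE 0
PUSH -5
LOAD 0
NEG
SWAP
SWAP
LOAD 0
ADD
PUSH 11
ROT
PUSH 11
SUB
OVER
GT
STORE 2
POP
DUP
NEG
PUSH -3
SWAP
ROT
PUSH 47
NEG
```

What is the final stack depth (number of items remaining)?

4

PUSH -9 -> [-9]
STORE 0 -> []
PUSH -5 -> [-5]
LOAD 0  -> [-5, -9]
NEG     -> [-5, 9]
SWAP    -> [9, -5]
SWAP    -> [-5, 9]
LOAD 0  -> [-5, 9, -9]
ADD     -> [-5, 0]
PUSH 11 -> [-5, 0, 11]
ROT     -> [0, 11, -5]
PUSH 11 -> [0, 11, -5, 11]
SUB     -> [0, 11, -16]
OVER    -> [0, 11, -16, 11]
GT      -> [0, 11, 0]
STORE 2 -> [0, 11]
POP     -> [0]
DUP     -> [0, 0]
NEG     -> [0, 0]
PUSH -3 -> [0, 0, -3]
SWAP    -> [0, -3, 0]
ROT     -> [-3, 0, 0]
PUSH 47 -> [-3, 0, 0, 47]
NEG     -> [-3, 0, 0, -47]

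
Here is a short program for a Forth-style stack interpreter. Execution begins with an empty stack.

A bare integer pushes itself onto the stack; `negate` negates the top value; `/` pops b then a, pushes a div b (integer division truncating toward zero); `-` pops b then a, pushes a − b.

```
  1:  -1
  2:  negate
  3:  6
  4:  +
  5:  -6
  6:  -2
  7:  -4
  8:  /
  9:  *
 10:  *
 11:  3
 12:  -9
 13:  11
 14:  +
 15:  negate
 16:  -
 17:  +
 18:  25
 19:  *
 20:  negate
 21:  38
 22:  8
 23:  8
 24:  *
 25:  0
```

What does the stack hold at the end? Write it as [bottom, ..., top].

-1     → [-1]
negate → [1]
6      → [1, 6]
+      → [7]
-6     → [7, -6]
-2     → [7, -6, -2]
-4     → [7, -6, -2, -4]
/      → [7, -6, 0]
*      → [7, 0]
*      → [0]
3      → [0, 3]
-9     → [0, 3, -9]
11     → [0, 3, -9, 11]
+      → [0, 3, 2]
negate → [0, 3, -2]
-      → [0, 5]
+      → [5]
25     → [5, 25]
*      → [125]
negate → [-125]
38     → [-125, 38]
8      → [-125, 38, 8]
8      → [-125, 38, 8, 8]
*      → [-125, 38, 64]
0      → [-125, 38, 64, 0]

[-125, 38, 64, 0]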